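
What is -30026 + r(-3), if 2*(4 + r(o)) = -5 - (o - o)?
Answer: -60065/2 ≈ -30033.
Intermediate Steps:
r(o) = -13/2 (r(o) = -4 + (-5 - (o - o))/2 = -4 + (-5 - 1*0)/2 = -4 + (-5 + 0)/2 = -4 + (½)*(-5) = -4 - 5/2 = -13/2)
-30026 + r(-3) = -30026 - 13/2 = -60065/2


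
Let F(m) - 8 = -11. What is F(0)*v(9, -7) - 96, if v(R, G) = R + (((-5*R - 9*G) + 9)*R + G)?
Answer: -831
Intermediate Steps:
F(m) = -3 (F(m) = 8 - 11 = -3)
v(R, G) = G + R + R*(9 - 9*G - 5*R) (v(R, G) = R + (((-9*G - 5*R) + 9)*R + G) = R + ((9 - 9*G - 5*R)*R + G) = R + (R*(9 - 9*G - 5*R) + G) = R + (G + R*(9 - 9*G - 5*R)) = G + R + R*(9 - 9*G - 5*R))
F(0)*v(9, -7) - 96 = -3*(-7 - 5*9**2 + 10*9 - 9*(-7)*9) - 96 = -3*(-7 - 5*81 + 90 + 567) - 96 = -3*(-7 - 405 + 90 + 567) - 96 = -3*245 - 96 = -735 - 96 = -831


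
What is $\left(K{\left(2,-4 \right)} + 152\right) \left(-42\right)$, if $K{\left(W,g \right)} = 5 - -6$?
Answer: $-6846$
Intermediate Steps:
$K{\left(W,g \right)} = 11$ ($K{\left(W,g \right)} = 5 + 6 = 11$)
$\left(K{\left(2,-4 \right)} + 152\right) \left(-42\right) = \left(11 + 152\right) \left(-42\right) = 163 \left(-42\right) = -6846$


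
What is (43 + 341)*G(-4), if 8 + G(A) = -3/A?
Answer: -2784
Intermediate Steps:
G(A) = -8 - 3/A
(43 + 341)*G(-4) = (43 + 341)*(-8 - 3/(-4)) = 384*(-8 - 3*(-1/4)) = 384*(-8 + 3/4) = 384*(-29/4) = -2784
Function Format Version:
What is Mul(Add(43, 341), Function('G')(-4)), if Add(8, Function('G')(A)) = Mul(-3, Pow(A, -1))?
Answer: -2784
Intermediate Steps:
Function('G')(A) = Add(-8, Mul(-3, Pow(A, -1)))
Mul(Add(43, 341), Function('G')(-4)) = Mul(Add(43, 341), Add(-8, Mul(-3, Pow(-4, -1)))) = Mul(384, Add(-8, Mul(-3, Rational(-1, 4)))) = Mul(384, Add(-8, Rational(3, 4))) = Mul(384, Rational(-29, 4)) = -2784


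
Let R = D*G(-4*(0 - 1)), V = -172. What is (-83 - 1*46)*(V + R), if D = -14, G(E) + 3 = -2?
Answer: 13158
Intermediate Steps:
G(E) = -5 (G(E) = -3 - 2 = -5)
R = 70 (R = -14*(-5) = 70)
(-83 - 1*46)*(V + R) = (-83 - 1*46)*(-172 + 70) = (-83 - 46)*(-102) = -129*(-102) = 13158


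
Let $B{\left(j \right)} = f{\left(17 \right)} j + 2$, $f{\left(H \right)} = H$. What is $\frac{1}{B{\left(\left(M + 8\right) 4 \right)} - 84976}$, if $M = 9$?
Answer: $- \frac{1}{83818} \approx -1.1931 \cdot 10^{-5}$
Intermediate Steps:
$B{\left(j \right)} = 2 + 17 j$ ($B{\left(j \right)} = 17 j + 2 = 2 + 17 j$)
$\frac{1}{B{\left(\left(M + 8\right) 4 \right)} - 84976} = \frac{1}{\left(2 + 17 \left(9 + 8\right) 4\right) - 84976} = \frac{1}{\left(2 + 17 \cdot 17 \cdot 4\right) - 84976} = \frac{1}{\left(2 + 17 \cdot 68\right) - 84976} = \frac{1}{\left(2 + 1156\right) - 84976} = \frac{1}{1158 - 84976} = \frac{1}{-83818} = - \frac{1}{83818}$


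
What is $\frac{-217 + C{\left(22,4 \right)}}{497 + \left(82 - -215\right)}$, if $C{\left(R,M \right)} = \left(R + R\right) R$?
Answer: $\frac{751}{794} \approx 0.94584$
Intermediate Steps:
$C{\left(R,M \right)} = 2 R^{2}$ ($C{\left(R,M \right)} = 2 R R = 2 R^{2}$)
$\frac{-217 + C{\left(22,4 \right)}}{497 + \left(82 - -215\right)} = \frac{-217 + 2 \cdot 22^{2}}{497 + \left(82 - -215\right)} = \frac{-217 + 2 \cdot 484}{497 + \left(82 + 215\right)} = \frac{-217 + 968}{497 + 297} = \frac{751}{794}$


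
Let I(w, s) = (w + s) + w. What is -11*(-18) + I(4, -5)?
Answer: 201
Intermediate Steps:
I(w, s) = s + 2*w (I(w, s) = (s + w) + w = s + 2*w)
-11*(-18) + I(4, -5) = -11*(-18) + (-5 + 2*4) = 198 + (-5 + 8) = 198 + 3 = 201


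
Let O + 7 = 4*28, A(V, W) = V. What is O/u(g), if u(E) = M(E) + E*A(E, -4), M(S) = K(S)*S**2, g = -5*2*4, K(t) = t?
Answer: -7/4160 ≈ -0.0016827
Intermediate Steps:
g = -40 (g = -10*4 = -40)
M(S) = S**3 (M(S) = S*S**2 = S**3)
O = 105 (O = -7 + 4*28 = -7 + 112 = 105)
u(E) = E**2 + E**3 (u(E) = E**3 + E*E = E**3 + E**2 = E**2 + E**3)
O/u(g) = 105/(((-40)**2*(1 - 40))) = 105/((1600*(-39))) = 105/(-62400) = 105*(-1/62400) = -7/4160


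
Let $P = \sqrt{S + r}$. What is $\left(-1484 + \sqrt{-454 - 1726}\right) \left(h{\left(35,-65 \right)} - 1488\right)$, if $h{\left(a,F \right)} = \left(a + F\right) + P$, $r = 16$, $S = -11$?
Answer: $2 \left(742 - i \sqrt{545}\right) \left(1518 - \sqrt{5}\right) \approx 2.2494 \cdot 10^{6} - 70772.0 i$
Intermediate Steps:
$P = \sqrt{5}$ ($P = \sqrt{-11 + 16} = \sqrt{5} \approx 2.2361$)
$h{\left(a,F \right)} = F + a + \sqrt{5}$ ($h{\left(a,F \right)} = \left(a + F\right) + \sqrt{5} = \left(F + a\right) + \sqrt{5} = F + a + \sqrt{5}$)
$\left(-1484 + \sqrt{-454 - 1726}\right) \left(h{\left(35,-65 \right)} - 1488\right) = \left(-1484 + \sqrt{-454 - 1726}\right) \left(\left(-65 + 35 + \sqrt{5}\right) - 1488\right) = \left(-1484 + \sqrt{-2180}\right) \left(\left(-30 + \sqrt{5}\right) - 1488\right) = \left(-1484 + 2 i \sqrt{545}\right) \left(-1518 + \sqrt{5}\right) = \left(-1518 + \sqrt{5}\right) \left(-1484 + 2 i \sqrt{545}\right)$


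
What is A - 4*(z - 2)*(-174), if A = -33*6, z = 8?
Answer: 3978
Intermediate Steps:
A = -198
A - 4*(z - 2)*(-174) = -198 - 4*(8 - 2)*(-174) = -198 - 4*6*(-174) = -198 - 24*(-174) = -198 + 4176 = 3978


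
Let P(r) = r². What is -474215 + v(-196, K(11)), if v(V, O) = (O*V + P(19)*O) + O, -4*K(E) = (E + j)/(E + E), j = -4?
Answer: -20866041/44 ≈ -4.7423e+5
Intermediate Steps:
K(E) = -(-4 + E)/(8*E) (K(E) = -(E - 4)/(4*(E + E)) = -(-4 + E)/(4*(2*E)) = -(-4 + E)*1/(2*E)/4 = -(-4 + E)/(8*E))
v(V, O) = 362*O + O*V (v(V, O) = (O*V + 19²*O) + O = (O*V + 361*O) + O = (361*O + O*V) + O = 362*O + O*V)
-474215 + v(-196, K(11)) = -474215 + ((⅛)*(4 - 1*11)/11)*(362 - 196) = -474215 + ((⅛)*(1/11)*(4 - 11))*166 = -474215 + ((⅛)*(1/11)*(-7))*166 = -474215 - 7/88*166 = -474215 - 581/44 = -20866041/44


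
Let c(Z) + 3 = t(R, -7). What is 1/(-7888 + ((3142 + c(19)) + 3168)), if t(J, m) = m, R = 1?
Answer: -1/1588 ≈ -0.00062972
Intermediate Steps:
c(Z) = -10 (c(Z) = -3 - 7 = -10)
1/(-7888 + ((3142 + c(19)) + 3168)) = 1/(-7888 + ((3142 - 10) + 3168)) = 1/(-7888 + (3132 + 3168)) = 1/(-7888 + 6300) = 1/(-1588) = -1/1588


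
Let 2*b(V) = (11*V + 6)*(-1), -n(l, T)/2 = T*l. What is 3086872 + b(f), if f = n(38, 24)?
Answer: 3096901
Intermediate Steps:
n(l, T) = -2*T*l
f = -1824 (f = -2*24*38 = -1824)
b(V) = -3 - 11*V/2 (b(V) = ((11*V + 6)*(-1))/2 = ((6 + 11*V)*(-1))/2 = (-6 - 11*V)/2 = -3 - 11*V/2)
3086872 + b(f) = 3086872 + (-3 - 11/2*(-1824)) = 3086872 + (-3 + 10032) = 3086872 + 10029 = 3096901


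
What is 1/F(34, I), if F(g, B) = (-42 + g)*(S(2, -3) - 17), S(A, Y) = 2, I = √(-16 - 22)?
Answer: 1/120 ≈ 0.0083333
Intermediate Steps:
I = I*√38 (I = √(-38) = I*√38 ≈ 6.1644*I)
F(g, B) = 630 - 15*g (F(g, B) = (-42 + g)*(2 - 17) = (-42 + g)*(-15) = 630 - 15*g)
1/F(34, I) = 1/(630 - 15*34) = 1/(630 - 510) = 1/120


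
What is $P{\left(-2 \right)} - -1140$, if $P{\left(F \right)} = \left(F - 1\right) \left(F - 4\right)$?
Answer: $1158$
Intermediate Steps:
$P{\left(F \right)} = \left(-1 + F\right) \left(-4 + F\right)$
$P{\left(-2 \right)} - -1140 = \left(4 + \left(-2\right)^{2} - -10\right) - -1140 = \left(4 + 4 + 10\right) + 1140 = 18 + 1140 = 1158$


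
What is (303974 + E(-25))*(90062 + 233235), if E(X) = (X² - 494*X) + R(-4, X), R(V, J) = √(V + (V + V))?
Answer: 102468660853 + 646594*I*√3 ≈ 1.0247e+11 + 1.1199e+6*I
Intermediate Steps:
R(V, J) = √3*√V (R(V, J) = √(V + 2*V) = √(3*V) = √3*√V)
E(X) = X² - 494*X + 2*I*√3 (E(X) = (X² - 494*X) + √3*√(-4) = (X² - 494*X) + √3*(2*I) = (X² - 494*X) + 2*I*√3 = X² - 494*X + 2*I*√3)
(303974 + E(-25))*(90062 + 233235) = (303974 + ((-25)² - 494*(-25) + 2*I*√3))*(90062 + 233235) = (303974 + (625 + 12350 + 2*I*√3))*323297 = (303974 + (12975 + 2*I*√3))*323297 = (316949 + 2*I*√3)*323297 = 102468660853 + 646594*I*√3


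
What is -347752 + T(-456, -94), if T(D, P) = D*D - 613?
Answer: -140429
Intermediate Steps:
T(D, P) = -613 + D**2 (T(D, P) = D**2 - 613 = -613 + D**2)
-347752 + T(-456, -94) = -347752 + (-613 + (-456)**2) = -347752 + (-613 + 207936) = -347752 + 207323 = -140429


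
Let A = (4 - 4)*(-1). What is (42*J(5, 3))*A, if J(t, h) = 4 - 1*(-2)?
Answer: 0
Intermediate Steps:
J(t, h) = 6 (J(t, h) = 4 + 2 = 6)
A = 0 (A = 0*(-1) = 0)
(42*J(5, 3))*A = (42*6)*0 = 252*0 = 0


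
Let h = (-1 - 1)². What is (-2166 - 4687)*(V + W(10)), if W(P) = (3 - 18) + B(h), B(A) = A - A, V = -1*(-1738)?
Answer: -11807719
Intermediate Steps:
V = 1738
h = 4 (h = (-2)² = 4)
B(A) = 0
W(P) = -15 (W(P) = (3 - 18) + 0 = -15 + 0 = -15)
(-2166 - 4687)*(V + W(10)) = (-2166 - 4687)*(1738 - 15) = -6853*1723 = -11807719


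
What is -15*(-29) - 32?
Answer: 403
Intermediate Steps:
-15*(-29) - 32 = 435 - 32 = 403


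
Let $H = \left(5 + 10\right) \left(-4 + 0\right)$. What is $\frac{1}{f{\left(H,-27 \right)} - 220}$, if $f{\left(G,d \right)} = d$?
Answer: $- \frac{1}{247} \approx -0.0040486$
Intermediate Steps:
$H = -60$ ($H = 15 \left(-4\right) = -60$)
$\frac{1}{f{\left(H,-27 \right)} - 220} = \frac{1}{-27 - 220} = \frac{1}{-247} = - \frac{1}{247}$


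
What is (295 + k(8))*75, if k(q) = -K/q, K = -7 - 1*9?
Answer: 22275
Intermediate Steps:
K = -16 (K = -7 - 9 = -16)
k(q) = 16/q (k(q) = -(-16)/q = 16/q)
(295 + k(8))*75 = (295 + 16/8)*75 = (295 + 16*(1/8))*75 = (295 + 2)*75 = 297*75 = 22275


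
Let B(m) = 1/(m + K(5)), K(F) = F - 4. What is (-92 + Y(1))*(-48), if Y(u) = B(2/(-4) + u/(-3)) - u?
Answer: 4176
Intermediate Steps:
K(F) = -4 + F
B(m) = 1/(1 + m) (B(m) = 1/(m + (-4 + 5)) = 1/(m + 1) = 1/(1 + m))
Y(u) = 1/(1/2 - u/3) - u (Y(u) = 1/(1 + (2/(-4) + u/(-3))) - u = 1/(1 + (2*(-1/4) + u*(-1/3))) - u = 1/(1 + (-1/2 - u/3)) - u = 1/(1/2 - u/3) - u)
(-92 + Y(1))*(-48) = (-92 + (-6 - 1*1*(-3 + 2*1))/(-3 + 2*1))*(-48) = (-92 + (-6 - 1*1*(-3 + 2))/(-3 + 2))*(-48) = (-92 + (-6 - 1*1*(-1))/(-1))*(-48) = (-92 - (-6 + 1))*(-48) = (-92 - 1*(-5))*(-48) = (-92 + 5)*(-48) = -87*(-48) = 4176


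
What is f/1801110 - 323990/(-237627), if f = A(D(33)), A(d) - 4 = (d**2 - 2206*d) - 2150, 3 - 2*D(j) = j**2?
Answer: 312579722549/142664121990 ≈ 2.1910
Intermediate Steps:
D(j) = 3/2 - j**2/2
A(d) = -2146 + d**2 - 2206*d (A(d) = 4 + ((d**2 - 2206*d) - 2150) = 4 + (-2150 + d**2 - 2206*d) = -2146 + d**2 - 2206*d)
f = 1490561 (f = -2146 + (3/2 - 1/2*33**2)**2 - 2206*(3/2 - 1/2*33**2) = -2146 + (3/2 - 1/2*1089)**2 - 2206*(3/2 - 1/2*1089) = -2146 + (3/2 - 1089/2)**2 - 2206*(3/2 - 1089/2) = -2146 + (-543)**2 - 2206*(-543) = -2146 + 294849 + 1197858 = 1490561)
f/1801110 - 323990/(-237627) = 1490561/1801110 - 323990/(-237627) = 1490561*(1/1801110) - 323990*(-1/237627) = 1490561/1801110 + 323990/237627 = 312579722549/142664121990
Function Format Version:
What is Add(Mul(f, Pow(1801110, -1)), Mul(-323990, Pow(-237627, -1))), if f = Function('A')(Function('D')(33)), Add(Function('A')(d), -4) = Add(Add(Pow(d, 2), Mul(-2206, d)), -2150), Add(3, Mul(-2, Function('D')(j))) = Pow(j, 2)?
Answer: Rational(312579722549, 142664121990) ≈ 2.1910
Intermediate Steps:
Function('D')(j) = Add(Rational(3, 2), Mul(Rational(-1, 2), Pow(j, 2)))
Function('A')(d) = Add(-2146, Pow(d, 2), Mul(-2206, d)) (Function('A')(d) = Add(4, Add(Add(Pow(d, 2), Mul(-2206, d)), -2150)) = Add(4, Add(-2150, Pow(d, 2), Mul(-2206, d))) = Add(-2146, Pow(d, 2), Mul(-2206, d)))
f = 1490561 (f = Add(-2146, Pow(Add(Rational(3, 2), Mul(Rational(-1, 2), Pow(33, 2))), 2), Mul(-2206, Add(Rational(3, 2), Mul(Rational(-1, 2), Pow(33, 2))))) = Add(-2146, Pow(Add(Rational(3, 2), Mul(Rational(-1, 2), 1089)), 2), Mul(-2206, Add(Rational(3, 2), Mul(Rational(-1, 2), 1089)))) = Add(-2146, Pow(Add(Rational(3, 2), Rational(-1089, 2)), 2), Mul(-2206, Add(Rational(3, 2), Rational(-1089, 2)))) = Add(-2146, Pow(-543, 2), Mul(-2206, -543)) = Add(-2146, 294849, 1197858) = 1490561)
Add(Mul(f, Pow(1801110, -1)), Mul(-323990, Pow(-237627, -1))) = Add(Mul(1490561, Pow(1801110, -1)), Mul(-323990, Pow(-237627, -1))) = Add(Mul(1490561, Rational(1, 1801110)), Mul(-323990, Rational(-1, 237627))) = Add(Rational(1490561, 1801110), Rational(323990, 237627)) = Rational(312579722549, 142664121990)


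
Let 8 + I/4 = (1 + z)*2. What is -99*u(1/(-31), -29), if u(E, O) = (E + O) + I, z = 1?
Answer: 138204/31 ≈ 4458.2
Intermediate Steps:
I = -16 (I = -32 + 4*((1 + 1)*2) = -32 + 4*(2*2) = -32 + 4*4 = -32 + 16 = -16)
u(E, O) = -16 + E + O (u(E, O) = (E + O) - 16 = -16 + E + O)
-99*u(1/(-31), -29) = -99*(-16 + 1/(-31) - 29) = -99*(-16 - 1/31 - 29) = -99*(-1396/31) = 138204/31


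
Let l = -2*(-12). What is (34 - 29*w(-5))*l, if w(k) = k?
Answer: 4296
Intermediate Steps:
l = 24
(34 - 29*w(-5))*l = (34 - 29*(-5))*24 = (34 + 145)*24 = 179*24 = 4296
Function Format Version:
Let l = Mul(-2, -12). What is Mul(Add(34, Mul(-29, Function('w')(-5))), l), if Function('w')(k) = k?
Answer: 4296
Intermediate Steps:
l = 24
Mul(Add(34, Mul(-29, Function('w')(-5))), l) = Mul(Add(34, Mul(-29, -5)), 24) = Mul(Add(34, 145), 24) = Mul(179, 24) = 4296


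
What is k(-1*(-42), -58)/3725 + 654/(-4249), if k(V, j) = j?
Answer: -2682592/15827525 ≈ -0.16949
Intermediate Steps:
k(-1*(-42), -58)/3725 + 654/(-4249) = -58/3725 + 654/(-4249) = -58*1/3725 + 654*(-1/4249) = -58/3725 - 654/4249 = -2682592/15827525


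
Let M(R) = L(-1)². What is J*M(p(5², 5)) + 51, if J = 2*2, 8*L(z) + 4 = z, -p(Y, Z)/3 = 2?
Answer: 841/16 ≈ 52.563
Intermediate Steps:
p(Y, Z) = -6 (p(Y, Z) = -3*2 = -6)
L(z) = -½ + z/8
J = 4
M(R) = 25/64 (M(R) = (-½ + (⅛)*(-1))² = (-½ - ⅛)² = (-5/8)² = 25/64)
J*M(p(5², 5)) + 51 = 4*(25/64) + 51 = 25/16 + 51 = 841/16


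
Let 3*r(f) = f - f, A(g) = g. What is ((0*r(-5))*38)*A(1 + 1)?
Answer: 0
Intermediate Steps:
r(f) = 0 (r(f) = (f - f)/3 = (1/3)*0 = 0)
((0*r(-5))*38)*A(1 + 1) = ((0*0)*38)*(1 + 1) = (0*38)*2 = 0*2 = 0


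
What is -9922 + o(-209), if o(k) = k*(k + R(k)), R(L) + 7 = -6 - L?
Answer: -7205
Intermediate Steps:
R(L) = -13 - L (R(L) = -7 + (-6 - L) = -13 - L)
o(k) = -13*k (o(k) = k*(k + (-13 - k)) = k*(-13) = -13*k)
-9922 + o(-209) = -9922 - 13*(-209) = -9922 + 2717 = -7205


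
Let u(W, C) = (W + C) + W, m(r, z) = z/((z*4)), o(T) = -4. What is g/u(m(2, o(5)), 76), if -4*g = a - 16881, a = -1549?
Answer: 9215/153 ≈ 60.229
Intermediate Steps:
m(r, z) = ¼ (m(r, z) = z/((4*z)) = z*(1/(4*z)) = ¼)
u(W, C) = C + 2*W (u(W, C) = (C + W) + W = C + 2*W)
g = 9215/2 (g = -(-1549 - 16881)/4 = -¼*(-18430) = 9215/2 ≈ 4607.5)
g/u(m(2, o(5)), 76) = 9215/(2*(76 + 2*(¼))) = 9215/(2*(76 + ½)) = 9215/(2*(153/2)) = (9215/2)*(2/153) = 9215/153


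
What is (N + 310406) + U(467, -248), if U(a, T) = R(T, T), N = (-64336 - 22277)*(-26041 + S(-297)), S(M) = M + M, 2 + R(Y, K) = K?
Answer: 2307247411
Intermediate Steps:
R(Y, K) = -2 + K
S(M) = 2*M
N = 2306937255 (N = (-64336 - 22277)*(-26041 + 2*(-297)) = -86613*(-26041 - 594) = -86613*(-26635) = 2306937255)
U(a, T) = -2 + T
(N + 310406) + U(467, -248) = (2306937255 + 310406) + (-2 - 248) = 2307247661 - 250 = 2307247411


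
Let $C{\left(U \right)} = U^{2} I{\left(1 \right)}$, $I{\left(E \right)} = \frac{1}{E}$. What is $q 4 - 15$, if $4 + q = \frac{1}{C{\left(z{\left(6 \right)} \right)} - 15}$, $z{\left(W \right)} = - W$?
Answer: $- \frac{647}{21} \approx -30.81$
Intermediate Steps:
$C{\left(U \right)} = U^{2}$ ($C{\left(U \right)} = \frac{U^{2}}{1} = U^{2} \cdot 1 = U^{2}$)
$q = - \frac{83}{21}$ ($q = -4 + \frac{1}{\left(\left(-1\right) 6\right)^{2} - 15} = -4 + \frac{1}{\left(-6\right)^{2} - 15} = -4 + \frac{1}{36 - 15} = -4 + \frac{1}{21} = - \frac{83}{21} \approx -3.9524$)
$q 4 - 15 = \left(- \frac{83}{21}\right) 4 - 15 = - \frac{332}{21} - 15 = - \frac{647}{21}$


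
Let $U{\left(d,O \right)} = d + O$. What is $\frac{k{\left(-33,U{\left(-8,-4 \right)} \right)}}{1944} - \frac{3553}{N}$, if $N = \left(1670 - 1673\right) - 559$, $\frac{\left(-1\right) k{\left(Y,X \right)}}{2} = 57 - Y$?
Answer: $\frac{47263}{7587} \approx 6.2295$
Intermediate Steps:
$U{\left(d,O \right)} = O + d$
$k{\left(Y,X \right)} = -114 + 2 Y$ ($k{\left(Y,X \right)} = - 2 \left(57 - Y\right) = -114 + 2 Y$)
$N = -562$ ($N = -3 - 559 = -562$)
$\frac{k{\left(-33,U{\left(-8,-4 \right)} \right)}}{1944} - \frac{3553}{N} = \frac{-114 + 2 \left(-33\right)}{1944} - \frac{3553}{-562} = \left(-114 - 66\right) \frac{1}{1944} - - \frac{3553}{562} = \left(-180\right) \frac{1}{1944} + \frac{3553}{562} = - \frac{5}{54} + \frac{3553}{562} = \frac{47263}{7587}$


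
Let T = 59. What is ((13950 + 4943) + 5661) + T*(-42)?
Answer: 22076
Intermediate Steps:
((13950 + 4943) + 5661) + T*(-42) = ((13950 + 4943) + 5661) + 59*(-42) = (18893 + 5661) - 2478 = 24554 - 2478 = 22076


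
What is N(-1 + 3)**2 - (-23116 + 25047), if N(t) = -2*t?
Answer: -1915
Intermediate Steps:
N(-1 + 3)**2 - (-23116 + 25047) = (-2*(-1 + 3))**2 - (-23116 + 25047) = (-2*2)**2 - 1*1931 = (-4)**2 - 1931 = 16 - 1931 = -1915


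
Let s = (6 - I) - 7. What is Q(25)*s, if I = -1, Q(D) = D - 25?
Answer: 0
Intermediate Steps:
Q(D) = -25 + D
s = 0 (s = (6 - 1*(-1)) - 7 = (6 + 1) - 7 = 7 - 7 = 0)
Q(25)*s = (-25 + 25)*0 = 0*0 = 0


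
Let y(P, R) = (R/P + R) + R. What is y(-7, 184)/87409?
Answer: 2392/611863 ≈ 0.0039094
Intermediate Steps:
y(P, R) = 2*R + R/P (y(P, R) = (R + R/P) + R = 2*R + R/P)
y(-7, 184)/87409 = (2*184 + 184/(-7))/87409 = (368 + 184*(-⅐))*(1/87409) = (368 - 184/7)*(1/87409) = (2392/7)*(1/87409) = 2392/611863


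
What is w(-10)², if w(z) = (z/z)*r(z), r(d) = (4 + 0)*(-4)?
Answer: 256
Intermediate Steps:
r(d) = -16 (r(d) = 4*(-4) = -16)
w(z) = -16 (w(z) = (z/z)*(-16) = 1*(-16) = -16)
w(-10)² = (-16)² = 256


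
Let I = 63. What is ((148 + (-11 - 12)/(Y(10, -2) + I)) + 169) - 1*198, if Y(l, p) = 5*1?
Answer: 8069/68 ≈ 118.66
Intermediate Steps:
Y(l, p) = 5
((148 + (-11 - 12)/(Y(10, -2) + I)) + 169) - 1*198 = ((148 + (-11 - 12)/(5 + 63)) + 169) - 1*198 = ((148 - 23/68) + 169) - 198 = (10041/68 + 169) - 198 = 21533/68 - 198 = 8069/68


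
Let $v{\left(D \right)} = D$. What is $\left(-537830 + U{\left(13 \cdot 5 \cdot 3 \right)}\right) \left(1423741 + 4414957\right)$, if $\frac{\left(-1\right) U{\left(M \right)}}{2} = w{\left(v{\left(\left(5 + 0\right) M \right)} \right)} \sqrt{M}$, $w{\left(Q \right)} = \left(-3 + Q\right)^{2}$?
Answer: $-3140226945340 - 11032616902464 \sqrt{195} \approx -1.572 \cdot 10^{14}$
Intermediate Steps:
$U{\left(M \right)} = - 2 \sqrt{M} \left(-3 + 5 M\right)^{2}$ ($U{\left(M \right)} = - 2 \left(-3 + \left(5 + 0\right) M\right)^{2} \sqrt{M} = - 2 \left(-3 + 5 M\right)^{2} \sqrt{M} = - 2 \sqrt{M} \left(-3 + 5 M\right)^{2}$)
$\left(-537830 + U{\left(13 \cdot 5 \cdot 3 \right)}\right) \left(1423741 + 4414957\right) = \left(-537830 - 2 \sqrt{13 \cdot 5 \cdot 3} \left(-3 + 5 \cdot 13 \cdot 5 \cdot 3\right)^{2}\right) \left(1423741 + 4414957\right) = \left(-537830 - 2 \sqrt{65 \cdot 3} \left(-3 + 5 \cdot 65 \cdot 3\right)^{2}\right) 5838698 = \left(-537830 - 2 \sqrt{195} \left(-3 + 5 \cdot 195\right)^{2}\right) 5838698 = \left(-537830 - 2 \sqrt{195} \left(-3 + 975\right)^{2}\right) 5838698 = \left(-537830 - 2 \sqrt{195} \cdot 972^{2}\right) 5838698 = \left(-537830 - 2 \sqrt{195} \cdot 944784\right) 5838698 = \left(-537830 - 1889568 \sqrt{195}\right) 5838698 = -3140226945340 - 11032616902464 \sqrt{195}$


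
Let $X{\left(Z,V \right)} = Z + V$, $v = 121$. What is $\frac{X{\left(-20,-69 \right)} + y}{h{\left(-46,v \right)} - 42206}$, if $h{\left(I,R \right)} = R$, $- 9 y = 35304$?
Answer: $\frac{2407}{25251} \approx 0.095323$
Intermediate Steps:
$y = - \frac{11768}{3}$ ($y = \left(- \frac{1}{9}\right) 35304 = - \frac{11768}{3} \approx -3922.7$)
$X{\left(Z,V \right)} = V + Z$
$\frac{X{\left(-20,-69 \right)} + y}{h{\left(-46,v \right)} - 42206} = \frac{\left(-69 - 20\right) - \frac{11768}{3}}{121 - 42206} = \frac{-89 - \frac{11768}{3}}{-42085} = \left(- \frac{12035}{3}\right) \left(- \frac{1}{42085}\right) = \frac{2407}{25251}$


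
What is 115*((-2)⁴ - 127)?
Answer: -12765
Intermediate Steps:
115*((-2)⁴ - 127) = 115*(16 - 127) = 115*(-111) = -12765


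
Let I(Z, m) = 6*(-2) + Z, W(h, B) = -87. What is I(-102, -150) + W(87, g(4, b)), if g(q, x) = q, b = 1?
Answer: -201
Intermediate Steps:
I(Z, m) = -12 + Z
I(-102, -150) + W(87, g(4, b)) = (-12 - 102) - 87 = -114 - 87 = -201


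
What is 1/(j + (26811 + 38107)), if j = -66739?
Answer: -1/1821 ≈ -0.00054915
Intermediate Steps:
1/(j + (26811 + 38107)) = 1/(-66739 + (26811 + 38107)) = 1/(-66739 + 64918) = 1/(-1821) = -1/1821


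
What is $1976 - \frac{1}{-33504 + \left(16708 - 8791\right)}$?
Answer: $\frac{50559913}{25587} \approx 1976.0$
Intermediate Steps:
$1976 - \frac{1}{-33504 + \left(16708 - 8791\right)} = 1976 - \frac{1}{-33504 + 7917} = 1976 - \frac{1}{-25587} = 1976 - - \frac{1}{25587} = 1976 + \frac{1}{25587} = \frac{50559913}{25587}$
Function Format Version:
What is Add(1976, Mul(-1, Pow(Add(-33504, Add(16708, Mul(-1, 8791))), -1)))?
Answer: Rational(50559913, 25587) ≈ 1976.0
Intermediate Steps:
Add(1976, Mul(-1, Pow(Add(-33504, Add(16708, Mul(-1, 8791))), -1))) = Add(1976, Mul(-1, Pow(Add(-33504, Add(16708, -8791)), -1))) = Add(1976, Mul(-1, Pow(Add(-33504, 7917), -1))) = Add(1976, Mul(-1, Pow(-25587, -1))) = Add(1976, Mul(-1, Rational(-1, 25587))) = Add(1976, Rational(1, 25587)) = Rational(50559913, 25587)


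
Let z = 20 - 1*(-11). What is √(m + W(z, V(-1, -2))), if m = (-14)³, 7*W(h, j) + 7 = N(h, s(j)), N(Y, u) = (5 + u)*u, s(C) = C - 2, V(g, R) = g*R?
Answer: 3*I*√305 ≈ 52.393*I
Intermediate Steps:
V(g, R) = R*g
z = 31 (z = 20 + 11 = 31)
s(C) = -2 + C
N(Y, u) = u*(5 + u)
W(h, j) = -1 + (-2 + j)*(3 + j)/7 (W(h, j) = -1 + ((-2 + j)*(5 + (-2 + j)))/7 = -1 + ((-2 + j)*(3 + j))/7 = -1 + (-2 + j)*(3 + j)/7)
m = -2744
√(m + W(z, V(-1, -2))) = √(-2744 + (-13/7 + (-2*(-1))/7 + (-2*(-1))²/7)) = √(-2744 + (-13/7 + (⅐)*2 + (⅐)*2²)) = √(-2744 + (-13/7 + 2/7 + (⅐)*4)) = √(-2744 + (-13/7 + 2/7 + 4/7)) = √(-2744 - 1) = √(-2745) = 3*I*√305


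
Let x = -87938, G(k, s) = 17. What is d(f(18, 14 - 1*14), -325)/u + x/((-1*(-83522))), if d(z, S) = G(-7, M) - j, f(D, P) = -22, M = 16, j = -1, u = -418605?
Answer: -6135464981/5827121135 ≈ -1.0529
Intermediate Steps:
d(z, S) = 18 (d(z, S) = 17 - 1*(-1) = 17 + 1 = 18)
d(f(18, 14 - 1*14), -325)/u + x/((-1*(-83522))) = 18/(-418605) - 87938/((-1*(-83522))) = 18*(-1/418605) - 87938/83522 = -6/139535 - 87938*1/83522 = -6/139535 - 43969/41761 = -6135464981/5827121135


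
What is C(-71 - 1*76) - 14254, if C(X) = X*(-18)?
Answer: -11608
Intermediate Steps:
C(X) = -18*X
C(-71 - 1*76) - 14254 = -18*(-71 - 1*76) - 14254 = -18*(-71 - 76) - 14254 = -18*(-147) - 14254 = 2646 - 14254 = -11608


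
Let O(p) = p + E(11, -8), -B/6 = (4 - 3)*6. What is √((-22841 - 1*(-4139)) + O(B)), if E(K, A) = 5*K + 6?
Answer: I*√18677 ≈ 136.66*I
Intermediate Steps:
E(K, A) = 6 + 5*K
B = -36 (B = -6*(4 - 3)*6 = -6*6 = -36)
O(p) = 61 + p (O(p) = p + (6 + 5*11) = p + (6 + 55) = p + 61 = 61 + p)
√((-22841 - 1*(-4139)) + O(B)) = √((-22841 - 1*(-4139)) + (61 - 36)) = √((-22841 + 4139) + 25) = √(-18702 + 25) = √(-18677) = I*√18677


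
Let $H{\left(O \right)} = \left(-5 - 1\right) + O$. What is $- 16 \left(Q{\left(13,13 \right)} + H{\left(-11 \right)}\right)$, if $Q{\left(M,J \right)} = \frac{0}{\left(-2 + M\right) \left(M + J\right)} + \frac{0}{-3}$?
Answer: $272$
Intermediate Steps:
$H{\left(O \right)} = -6 + O$
$Q{\left(M,J \right)} = 0$ ($Q{\left(M,J \right)} = \frac{0}{\left(-2 + M\right) \left(J + M\right)} + 0 \left(- \frac{1}{3}\right) = 0 \frac{1}{\left(-2 + M\right) \left(J + M\right)} + 0 = 0 + 0 = 0$)
$- 16 \left(Q{\left(13,13 \right)} + H{\left(-11 \right)}\right) = - 16 \left(0 - 17\right) = \left(-16\right) \left(-17\right) = 272$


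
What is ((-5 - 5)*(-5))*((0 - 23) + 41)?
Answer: 900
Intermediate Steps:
((-5 - 5)*(-5))*((0 - 23) + 41) = (-10*(-5))*(-23 + 41) = 50*18 = 900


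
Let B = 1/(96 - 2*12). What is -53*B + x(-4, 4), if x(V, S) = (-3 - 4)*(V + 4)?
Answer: -53/72 ≈ -0.73611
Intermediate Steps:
x(V, S) = -28 - 7*V (x(V, S) = -7*(4 + V) = -28 - 7*V)
B = 1/72 (B = 1/(96 - 24) = 1/72 ≈ 0.013889)
-53*B + x(-4, 4) = -53*1/72 + (-28 - 7*(-4)) = -53/72 + (-28 + 28) = -53/72 + 0 = -53/72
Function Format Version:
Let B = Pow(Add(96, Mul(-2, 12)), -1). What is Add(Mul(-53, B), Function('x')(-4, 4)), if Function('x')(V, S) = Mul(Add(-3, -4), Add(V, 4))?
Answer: Rational(-53, 72) ≈ -0.73611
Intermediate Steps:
Function('x')(V, S) = Add(-28, Mul(-7, V)) (Function('x')(V, S) = Mul(-7, Add(4, V)) = Add(-28, Mul(-7, V)))
B = Rational(1, 72) (B = Pow(Add(96, -24), -1) = Pow(72, -1) = Rational(1, 72) ≈ 0.013889)
Add(Mul(-53, B), Function('x')(-4, 4)) = Add(Mul(-53, Rational(1, 72)), Add(-28, Mul(-7, -4))) = Add(Rational(-53, 72), Add(-28, 28)) = Add(Rational(-53, 72), 0) = Rational(-53, 72)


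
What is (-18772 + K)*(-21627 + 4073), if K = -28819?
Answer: 835412414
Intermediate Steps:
(-18772 + K)*(-21627 + 4073) = (-18772 - 28819)*(-21627 + 4073) = -47591*(-17554) = 835412414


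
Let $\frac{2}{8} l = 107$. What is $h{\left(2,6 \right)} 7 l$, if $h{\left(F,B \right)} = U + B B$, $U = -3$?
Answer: $98868$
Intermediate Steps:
$l = 428$ ($l = 4 \cdot 107 = 428$)
$h{\left(F,B \right)} = -3 + B^{2}$ ($h{\left(F,B \right)} = -3 + B B = -3 + B^{2}$)
$h{\left(2,6 \right)} 7 l = \left(-3 + 6^{2}\right) 7 \cdot 428 = \left(-3 + 36\right) 7 \cdot 428 = 33 \cdot 7 \cdot 428 = 231 \cdot 428 = 98868$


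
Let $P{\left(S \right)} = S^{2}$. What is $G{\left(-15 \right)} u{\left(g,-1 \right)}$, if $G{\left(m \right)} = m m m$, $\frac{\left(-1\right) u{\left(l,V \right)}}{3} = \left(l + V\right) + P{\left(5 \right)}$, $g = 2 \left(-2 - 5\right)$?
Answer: $101250$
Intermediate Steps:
$g = -14$ ($g = 2 \left(-7\right) = -14$)
$u{\left(l,V \right)} = -75 - 3 V - 3 l$ ($u{\left(l,V \right)} = - 3 \left(\left(l + V\right) + 5^{2}\right) = - 3 \left(\left(V + l\right) + 25\right) = - 3 \left(25 + V + l\right) = -75 - 3 V - 3 l$)
$G{\left(m \right)} = m^{3}$ ($G{\left(m \right)} = m m^{2} = m^{3}$)
$G{\left(-15 \right)} u{\left(g,-1 \right)} = \left(-15\right)^{3} \left(-75 - -3 - -42\right) = - 3375 \left(-75 + 3 + 42\right) = \left(-3375\right) \left(-30\right) = 101250$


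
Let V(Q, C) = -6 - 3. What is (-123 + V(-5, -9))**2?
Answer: 17424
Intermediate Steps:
V(Q, C) = -9
(-123 + V(-5, -9))**2 = (-123 - 9)**2 = (-132)**2 = 17424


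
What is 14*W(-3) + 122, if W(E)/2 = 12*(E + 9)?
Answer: 2138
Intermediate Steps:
W(E) = 216 + 24*E (W(E) = 2*(12*(E + 9)) = 2*(12*(9 + E)) = 2*(108 + 12*E) = 216 + 24*E)
14*W(-3) + 122 = 14*(216 + 24*(-3)) + 122 = 14*(216 - 72) + 122 = 14*144 + 122 = 2016 + 122 = 2138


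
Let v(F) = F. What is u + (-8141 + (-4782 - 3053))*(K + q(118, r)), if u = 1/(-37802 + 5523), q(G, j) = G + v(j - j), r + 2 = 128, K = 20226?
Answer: -10491183200577/32279 ≈ -3.2502e+8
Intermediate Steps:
r = 126 (r = -2 + 128 = 126)
q(G, j) = G (q(G, j) = G + (j - j) = G + 0 = G)
u = -1/32279 (u = 1/(-32279) = -1/32279 ≈ -3.0980e-5)
u + (-8141 + (-4782 - 3053))*(K + q(118, r)) = -1/32279 + (-8141 + (-4782 - 3053))*(20226 + 118) = -1/32279 + (-8141 - 7835)*20344 = -1/32279 - 15976*20344 = -1/32279 - 325015744 = -10491183200577/32279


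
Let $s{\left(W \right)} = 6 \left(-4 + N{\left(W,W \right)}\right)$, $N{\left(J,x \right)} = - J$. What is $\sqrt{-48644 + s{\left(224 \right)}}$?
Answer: $2 i \sqrt{12503} \approx 223.63 i$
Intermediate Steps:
$s{\left(W \right)} = -24 - 6 W$ ($s{\left(W \right)} = 6 \left(-4 - W\right) = -24 - 6 W$)
$\sqrt{-48644 + s{\left(224 \right)}} = \sqrt{-48644 - 1368} = \sqrt{-50012} = 2 i \sqrt{12503}$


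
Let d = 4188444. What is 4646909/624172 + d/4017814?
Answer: 626021338391/73759029412 ≈ 8.4874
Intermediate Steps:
4646909/624172 + d/4017814 = 4646909/624172 + 4188444/4017814 = 4646909*(1/624172) + 4188444*(1/4017814) = 4646909/624172 + 2094222/2008907 = 626021338391/73759029412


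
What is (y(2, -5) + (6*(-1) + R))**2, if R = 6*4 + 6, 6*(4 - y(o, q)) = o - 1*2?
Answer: 784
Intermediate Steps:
y(o, q) = 13/3 - o/6 (y(o, q) = 4 - (o - 1*2)/6 = 4 - (o - 2)/6 = 4 - (-2 + o)/6 = 4 + (1/3 - o/6) = 13/3 - o/6)
R = 30 (R = 24 + 6 = 30)
(y(2, -5) + (6*(-1) + R))**2 = ((13/3 - 1/6*2) + (6*(-1) + 30))**2 = ((13/3 - 1/3) + (-6 + 30))**2 = (4 + 24)**2 = 28**2 = 784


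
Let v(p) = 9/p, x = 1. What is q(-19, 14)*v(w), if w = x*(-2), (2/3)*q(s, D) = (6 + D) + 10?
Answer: -405/2 ≈ -202.50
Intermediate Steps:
q(s, D) = 24 + 3*D/2 (q(s, D) = 3*((6 + D) + 10)/2 = 3*(16 + D)/2 = 24 + 3*D/2)
w = -2 (w = 1*(-2) = -2)
q(-19, 14)*v(w) = (24 + (3/2)*14)*(9/(-2)) = (24 + 21)*(9*(-½)) = 45*(-9/2) = -405/2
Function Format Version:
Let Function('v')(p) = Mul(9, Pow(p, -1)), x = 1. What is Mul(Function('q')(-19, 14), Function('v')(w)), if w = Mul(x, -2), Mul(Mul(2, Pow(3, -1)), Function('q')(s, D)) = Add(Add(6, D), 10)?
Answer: Rational(-405, 2) ≈ -202.50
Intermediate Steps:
Function('q')(s, D) = Add(24, Mul(Rational(3, 2), D)) (Function('q')(s, D) = Mul(Rational(3, 2), Add(Add(6, D), 10)) = Mul(Rational(3, 2), Add(16, D)) = Add(24, Mul(Rational(3, 2), D)))
w = -2 (w = Mul(1, -2) = -2)
Mul(Function('q')(-19, 14), Function('v')(w)) = Mul(Add(24, Mul(Rational(3, 2), 14)), Mul(9, Pow(-2, -1))) = Mul(Add(24, 21), Mul(9, Rational(-1, 2))) = Mul(45, Rational(-9, 2)) = Rational(-405, 2)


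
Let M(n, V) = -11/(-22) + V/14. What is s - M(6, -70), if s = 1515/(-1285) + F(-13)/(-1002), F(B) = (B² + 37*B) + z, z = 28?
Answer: 928195/257514 ≈ 3.6044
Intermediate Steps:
F(B) = 28 + B² + 37*B (F(B) = (B² + 37*B) + 28 = 28 + B² + 37*B)
M(n, V) = ½ + V/14 (M(n, V) = -11*(-1/22) + V*(1/14) = ½ + V/14)
s = -115309/128757 (s = 1515/(-1285) + (28 + (-13)² + 37*(-13))/(-1002) = 1515*(-1/1285) + (28 + 169 - 481)*(-1/1002) = -303/257 - 284*(-1/1002) = -303/257 + 142/501 = -115309/128757 ≈ -0.89556)
s - M(6, -70) = -115309/128757 - (½ + (1/14)*(-70)) = -115309/128757 - (½ - 5) = -115309/128757 - 1*(-9/2) = -115309/128757 + 9/2 = 928195/257514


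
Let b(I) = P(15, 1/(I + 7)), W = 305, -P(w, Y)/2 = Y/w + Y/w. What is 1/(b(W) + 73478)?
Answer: 1170/85969259 ≈ 1.3610e-5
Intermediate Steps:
P(w, Y) = -4*Y/w (P(w, Y) = -2*(Y/w + Y/w) = -4*Y/w)
b(I) = -4/(15*(7 + I)) (b(I) = -4/((I + 7)*15) = -4*1/15/(7 + I) = -4/(15*(7 + I)))
1/(b(W) + 73478) = 1/(-4/(105 + 15*305) + 73478) = 1/(-4/(105 + 4575) + 73478) = 1/(-4/4680 + 73478) = 1/(-4*1/4680 + 73478) = 1/(-1/1170 + 73478) = 1/(85969259/1170) = 1170/85969259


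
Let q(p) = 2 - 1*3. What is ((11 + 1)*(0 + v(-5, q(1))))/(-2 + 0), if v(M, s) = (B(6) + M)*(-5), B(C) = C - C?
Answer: -150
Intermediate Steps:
B(C) = 0
q(p) = -1 (q(p) = 2 - 3 = -1)
v(M, s) = -5*M (v(M, s) = (0 + M)*(-5) = M*(-5) = -5*M)
((11 + 1)*(0 + v(-5, q(1))))/(-2 + 0) = ((11 + 1)*(0 - 5*(-5)))/(-2 + 0) = (12*(0 + 25))/(-2) = (12*25)*(-½) = 300*(-½) = -150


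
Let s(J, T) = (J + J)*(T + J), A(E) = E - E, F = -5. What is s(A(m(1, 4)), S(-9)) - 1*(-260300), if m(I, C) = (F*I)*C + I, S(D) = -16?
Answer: 260300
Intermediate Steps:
m(I, C) = I - 5*C*I (m(I, C) = (-5*I)*C + I = -5*C*I + I = I - 5*C*I)
A(E) = 0
s(J, T) = 2*J*(J + T) (s(J, T) = (2*J)*(J + T) = 2*J*(J + T))
s(A(m(1, 4)), S(-9)) - 1*(-260300) = 2*0*(0 - 16) - 1*(-260300) = 2*0*(-16) + 260300 = 0 + 260300 = 260300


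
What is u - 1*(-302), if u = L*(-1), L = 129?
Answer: 173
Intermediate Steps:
u = -129 (u = 129*(-1) = -129)
u - 1*(-302) = -129 - 1*(-302) = -129 + 302 = 173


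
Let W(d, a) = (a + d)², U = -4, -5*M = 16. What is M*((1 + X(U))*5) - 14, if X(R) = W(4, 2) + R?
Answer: -542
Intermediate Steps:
M = -16/5 (M = -⅕*16 = -16/5 ≈ -3.2000)
X(R) = 36 + R (X(R) = (2 + 4)² + R = 6² + R = 36 + R)
M*((1 + X(U))*5) - 14 = -16*(1 + (36 - 4))*5/5 - 14 = -16*(1 + 32)*5/5 - 14 = -528*5/5 - 14 = -16/5*165 - 14 = -528 - 14 = -542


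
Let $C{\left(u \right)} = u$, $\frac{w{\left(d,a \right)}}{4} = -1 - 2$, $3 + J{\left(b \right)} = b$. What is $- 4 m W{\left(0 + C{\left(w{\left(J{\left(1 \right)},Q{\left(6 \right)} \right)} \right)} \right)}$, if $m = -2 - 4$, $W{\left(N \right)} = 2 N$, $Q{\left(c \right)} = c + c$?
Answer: $-576$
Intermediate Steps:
$J{\left(b \right)} = -3 + b$
$Q{\left(c \right)} = 2 c$
$w{\left(d,a \right)} = -12$ ($w{\left(d,a \right)} = 4 \left(-1 - 2\right) = 4 \left(-3\right) = -12$)
$m = -6$ ($m = -2 - 4 = -6$)
$- 4 m W{\left(0 + C{\left(w{\left(J{\left(1 \right)},Q{\left(6 \right)} \right)} \right)} \right)} = \left(-4\right) \left(-6\right) 2 \left(0 - 12\right) = 24 \cdot 2 \left(-12\right) = 24 \left(-24\right) = -576$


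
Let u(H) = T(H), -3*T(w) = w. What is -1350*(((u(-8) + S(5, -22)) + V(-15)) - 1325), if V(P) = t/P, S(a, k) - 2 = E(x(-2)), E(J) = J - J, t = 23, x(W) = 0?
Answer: 1784520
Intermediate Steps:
E(J) = 0
S(a, k) = 2 (S(a, k) = 2 + 0 = 2)
T(w) = -w/3
u(H) = -H/3
V(P) = 23/P
-1350*(((u(-8) + S(5, -22)) + V(-15)) - 1325) = -1350*(((-⅓*(-8) + 2) + 23/(-15)) - 1325) = -1350*(((8/3 + 2) + 23*(-1/15)) - 1325) = -1350*((14/3 - 23/15) - 1325) = -1350*(47/15 - 1325) = -1350*(-19828/15) = 1784520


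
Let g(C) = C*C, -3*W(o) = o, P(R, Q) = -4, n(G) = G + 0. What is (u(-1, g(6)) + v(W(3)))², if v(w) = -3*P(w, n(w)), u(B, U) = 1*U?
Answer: 2304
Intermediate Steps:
n(G) = G
W(o) = -o/3
g(C) = C²
u(B, U) = U
v(w) = 12 (v(w) = -3*(-4) = 12)
(u(-1, g(6)) + v(W(3)))² = (6² + 12)² = (36 + 12)² = 48² = 2304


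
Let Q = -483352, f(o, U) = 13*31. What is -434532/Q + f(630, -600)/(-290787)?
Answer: 31540366457/35138119506 ≈ 0.89761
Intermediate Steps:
f(o, U) = 403
-434532/Q + f(630, -600)/(-290787) = -434532/(-483352) + 403/(-290787) = -434532*(-1/483352) + 403*(-1/290787) = 108633/120838 - 403/290787 = 31540366457/35138119506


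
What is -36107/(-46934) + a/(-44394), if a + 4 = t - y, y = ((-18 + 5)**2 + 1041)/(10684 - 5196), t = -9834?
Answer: 2832742603735/2858682730512 ≈ 0.99093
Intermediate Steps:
y = 605/2744 (y = ((-13)**2 + 1041)/5488 = (169 + 1041)*(1/5488) = 1210*(1/5488) = 605/2744 ≈ 0.22048)
a = -26996077/2744 (a = -4 + (-9834 - 1*605/2744) = -4 + (-9834 - 605/2744) = -4 - 26985101/2744 = -26996077/2744 ≈ -9838.2)
-36107/(-46934) + a/(-44394) = -36107/(-46934) - 26996077/2744/(-44394) = -36107*(-1/46934) - 26996077/2744*(-1/44394) = 36107/46934 + 26996077/121817136 = 2832742603735/2858682730512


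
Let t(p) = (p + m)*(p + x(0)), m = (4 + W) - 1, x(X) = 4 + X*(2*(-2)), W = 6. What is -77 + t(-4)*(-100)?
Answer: -77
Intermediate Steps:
x(X) = 4 - 4*X (x(X) = 4 + X*(-4) = 4 - 4*X)
m = 9 (m = (4 + 6) - 1 = 10 - 1 = 9)
t(p) = (4 + p)*(9 + p) (t(p) = (p + 9)*(p + (4 - 4*0)) = (9 + p)*(p + (4 + 0)) = (9 + p)*(p + 4) = (9 + p)*(4 + p) = (4 + p)*(9 + p))
-77 + t(-4)*(-100) = -77 + (36 + (-4)**2 + 13*(-4))*(-100) = -77 + (36 + 16 - 52)*(-100) = -77 + 0*(-100) = -77 + 0 = -77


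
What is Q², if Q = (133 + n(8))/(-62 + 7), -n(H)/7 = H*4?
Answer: 8281/3025 ≈ 2.7375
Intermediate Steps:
n(H) = -28*H (n(H) = -7*H*4 = -28*H)
Q = 91/55 (Q = (133 - 28*8)/(-62 + 7) = (133 - 224)/(-55) = -91*(-1/55) = 91/55 ≈ 1.6545)
Q² = (91/55)² = 8281/3025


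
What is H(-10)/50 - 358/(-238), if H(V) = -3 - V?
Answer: 9783/5950 ≈ 1.6442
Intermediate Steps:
H(-10)/50 - 358/(-238) = (-3 - 1*(-10))/50 - 358/(-238) = (-3 + 10)*(1/50) - 358*(-1/238) = 7*(1/50) + 179/119 = 7/50 + 179/119 = 9783/5950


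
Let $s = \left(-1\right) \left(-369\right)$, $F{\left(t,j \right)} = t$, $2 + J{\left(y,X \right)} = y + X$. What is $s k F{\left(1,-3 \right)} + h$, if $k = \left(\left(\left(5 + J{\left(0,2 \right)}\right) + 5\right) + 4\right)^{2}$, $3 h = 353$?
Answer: $\frac{217325}{3} \approx 72442.0$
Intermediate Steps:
$J{\left(y,X \right)} = -2 + X + y$ ($J{\left(y,X \right)} = -2 + \left(y + X\right) = -2 + \left(X + y\right) = -2 + X + y$)
$s = 369$
$h = \frac{353}{3}$ ($h = \frac{1}{3} \cdot 353 = \frac{353}{3} \approx 117.67$)
$k = 196$ ($k = \left(\left(\left(5 + \left(-2 + 2 + 0\right)\right) + 5\right) + 4\right)^{2} = \left(\left(\left(5 + 0\right) + 5\right) + 4\right)^{2} = \left(\left(5 + 5\right) + 4\right)^{2} = \left(10 + 4\right)^{2} = 14^{2} = 196$)
$s k F{\left(1,-3 \right)} + h = 369 \cdot 196 \cdot 1 + \frac{353}{3} = 369 \cdot 196 + \frac{353}{3} = 72324 + \frac{353}{3} = \frac{217325}{3}$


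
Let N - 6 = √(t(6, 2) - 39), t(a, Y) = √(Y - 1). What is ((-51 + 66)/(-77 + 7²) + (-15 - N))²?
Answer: 333817/784 + 603*I*√38/14 ≈ 425.79 + 265.51*I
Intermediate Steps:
t(a, Y) = √(-1 + Y)
N = 6 + I*√38 (N = 6 + √(√(-1 + 2) - 39) = 6 + √(√1 - 39) = 6 + √(1 - 39) = 6 + √(-38) = 6 + I*√38 ≈ 6.0 + 6.1644*I)
((-51 + 66)/(-77 + 7²) + (-15 - N))² = ((-51 + 66)/(-77 + 7²) + (-15 - (6 + I*√38)))² = (15/(-77 + 49) + (-15 + (-6 - I*√38)))² = (15/(-28) + (-21 - I*√38))² = (15*(-1/28) + (-21 - I*√38))² = (-15/28 + (-21 - I*√38))² = (-603/28 - I*√38)²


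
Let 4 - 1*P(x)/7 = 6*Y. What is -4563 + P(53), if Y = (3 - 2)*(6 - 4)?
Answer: -4619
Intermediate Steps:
Y = 2 (Y = 1*2 = 2)
P(x) = -56 (P(x) = 28 - 42*2 = 28 - 7*12 = 28 - 84 = -56)
-4563 + P(53) = -4563 - 56 = -4619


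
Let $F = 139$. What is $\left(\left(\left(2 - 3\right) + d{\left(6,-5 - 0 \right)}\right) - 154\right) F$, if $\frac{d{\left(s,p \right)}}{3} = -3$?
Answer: $-22796$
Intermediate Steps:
$d{\left(s,p \right)} = -9$ ($d{\left(s,p \right)} = 3 \left(-3\right) = -9$)
$\left(\left(\left(2 - 3\right) + d{\left(6,-5 - 0 \right)}\right) - 154\right) F = \left(\left(\left(2 - 3\right) - 9\right) - 154\right) 139 = \left(\left(-1 - 9\right) - 154\right) 139 = \left(-10 - 154\right) 139 = \left(-164\right) 139 = -22796$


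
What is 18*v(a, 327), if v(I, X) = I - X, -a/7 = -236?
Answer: 23850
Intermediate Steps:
a = 1652 (a = -7*(-236) = 1652)
18*v(a, 327) = 18*(1652 - 1*327) = 18*(1652 - 327) = 18*1325 = 23850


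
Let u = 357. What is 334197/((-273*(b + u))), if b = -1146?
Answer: 37133/23933 ≈ 1.5515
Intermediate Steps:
334197/((-273*(b + u))) = 334197/((-273*(-1146 + 357))) = 334197/((-273*(-789))) = 334197/215397 = 334197*(1/215397) = 37133/23933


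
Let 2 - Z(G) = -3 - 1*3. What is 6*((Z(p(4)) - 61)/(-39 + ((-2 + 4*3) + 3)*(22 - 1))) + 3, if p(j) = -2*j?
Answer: 64/39 ≈ 1.6410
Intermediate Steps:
Z(G) = 8 (Z(G) = 2 - (-3 - 1*3) = 2 - (-3 - 3) = 2 - 1*(-6) = 2 + 6 = 8)
6*((Z(p(4)) - 61)/(-39 + ((-2 + 4*3) + 3)*(22 - 1))) + 3 = 6*((8 - 61)/(-39 + ((-2 + 4*3) + 3)*(22 - 1))) + 3 = 6*(-53/(-39 + ((-2 + 12) + 3)*21)) + 3 = 6*(-53/(-39 + (10 + 3)*21)) + 3 = 6*(-53/(-39 + 13*21)) + 3 = 6*(-53/(-39 + 273)) + 3 = 6*(-53/234) + 3 = -53/39 + 3 = 64/39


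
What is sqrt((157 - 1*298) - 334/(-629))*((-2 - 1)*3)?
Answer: -9*I*sqrt(55575295)/629 ≈ -106.67*I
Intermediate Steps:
sqrt((157 - 1*298) - 334/(-629))*((-2 - 1)*3) = sqrt((157 - 298) - 334*(-1/629))*(-3*3) = sqrt(-141 + 334/629)*(-9) = sqrt(-88355/629)*(-9) = (I*sqrt(55575295)/629)*(-9) = -9*I*sqrt(55575295)/629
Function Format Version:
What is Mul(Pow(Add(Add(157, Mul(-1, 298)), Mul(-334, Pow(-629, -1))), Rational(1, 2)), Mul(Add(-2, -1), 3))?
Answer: Mul(Rational(-9, 629), I, Pow(55575295, Rational(1, 2))) ≈ Mul(-106.67, I)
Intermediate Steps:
Mul(Pow(Add(Add(157, Mul(-1, 298)), Mul(-334, Pow(-629, -1))), Rational(1, 2)), Mul(Add(-2, -1), 3)) = Mul(Pow(Add(Add(157, -298), Mul(-334, Rational(-1, 629))), Rational(1, 2)), Mul(-3, 3)) = Mul(Pow(Add(-141, Rational(334, 629)), Rational(1, 2)), -9) = Mul(Pow(Rational(-88355, 629), Rational(1, 2)), -9) = Mul(Mul(Rational(1, 629), I, Pow(55575295, Rational(1, 2))), -9) = Mul(Rational(-9, 629), I, Pow(55575295, Rational(1, 2)))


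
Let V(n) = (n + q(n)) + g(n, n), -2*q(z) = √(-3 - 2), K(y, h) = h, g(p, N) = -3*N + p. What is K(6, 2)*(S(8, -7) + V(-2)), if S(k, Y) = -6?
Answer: -8 - I*√5 ≈ -8.0 - 2.2361*I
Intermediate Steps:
g(p, N) = p - 3*N
q(z) = -I*√5/2 (q(z) = -√(-3 - 2)/2 = -I*√5/2)
V(n) = -n - I*√5/2 (V(n) = (n - I*√5/2) + (n - 3*n) = (n - I*√5/2) - 2*n = -n - I*√5/2)
K(6, 2)*(S(8, -7) + V(-2)) = 2*(-6 + (-1*(-2) - I*√5/2)) = 2*(-6 + (2 - I*√5/2)) = 2*(-4 - I*√5/2) = -8 - I*√5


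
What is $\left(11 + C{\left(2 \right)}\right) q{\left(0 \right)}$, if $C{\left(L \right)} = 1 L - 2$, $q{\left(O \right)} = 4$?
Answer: $44$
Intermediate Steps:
$C{\left(L \right)} = -2 + L$ ($C{\left(L \right)} = L - 2 = -2 + L$)
$\left(11 + C{\left(2 \right)}\right) q{\left(0 \right)} = \left(11 + \left(-2 + 2\right)\right) 4 = \left(11 + 0\right) 4 = 11 \cdot 4 = 44$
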